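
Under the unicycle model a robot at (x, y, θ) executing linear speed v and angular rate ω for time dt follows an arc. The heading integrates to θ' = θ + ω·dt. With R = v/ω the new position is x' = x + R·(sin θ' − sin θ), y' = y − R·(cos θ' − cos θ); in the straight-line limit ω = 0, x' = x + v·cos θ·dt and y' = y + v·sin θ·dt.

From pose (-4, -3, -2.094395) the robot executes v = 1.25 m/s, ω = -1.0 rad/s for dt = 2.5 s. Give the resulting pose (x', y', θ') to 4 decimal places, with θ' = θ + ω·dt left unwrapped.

θ' = -2.0944 + -1.0·2.5 = -4.5944
R = v/ω = 1.25/-1.0 = -1.2500
x' = -4 + -1.2500·(sin -4.5944 − sin -2.0944) = -6.3238
y' = -3 − -1.2500·(cos -4.5944 − cos -2.0944) = -2.5222

(-6.3238, -2.5222, -4.5944)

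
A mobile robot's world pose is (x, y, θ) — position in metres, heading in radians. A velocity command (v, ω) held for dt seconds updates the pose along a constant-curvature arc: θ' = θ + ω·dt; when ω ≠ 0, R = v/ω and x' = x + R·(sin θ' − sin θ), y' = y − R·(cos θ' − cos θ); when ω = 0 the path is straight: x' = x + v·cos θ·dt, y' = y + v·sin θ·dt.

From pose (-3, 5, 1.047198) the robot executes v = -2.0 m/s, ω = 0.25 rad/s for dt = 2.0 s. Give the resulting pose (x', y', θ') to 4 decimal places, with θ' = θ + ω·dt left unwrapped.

(-4.0696, 1.1888, 1.5472)

θ' = 1.0472 + 0.25·2.0 = 1.5472
R = v/ω = -2.0/0.25 = -8.0000
x' = -3 + -8.0000·(sin 1.5472 − sin 1.0472) = -4.0696
y' = 5 − -8.0000·(cos 1.5472 − cos 1.0472) = 1.1888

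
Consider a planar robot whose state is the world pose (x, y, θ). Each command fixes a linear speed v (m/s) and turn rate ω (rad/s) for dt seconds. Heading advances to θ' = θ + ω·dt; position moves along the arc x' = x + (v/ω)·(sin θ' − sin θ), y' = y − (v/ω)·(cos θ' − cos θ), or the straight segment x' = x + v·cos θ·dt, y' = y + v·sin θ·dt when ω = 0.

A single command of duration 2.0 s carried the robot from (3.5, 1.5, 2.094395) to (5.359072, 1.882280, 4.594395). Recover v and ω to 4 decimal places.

Δθ = 4.594395 − 2.094395 = 2.500000
ω = Δθ/dt = 2.500000/2.0 = 1.2500
R = Δx/(sin θ' − sin θ) = -1.0000
v = R·ω = -1.0000·1.2500 = -1.2500

v = -1.2500, ω = 1.2500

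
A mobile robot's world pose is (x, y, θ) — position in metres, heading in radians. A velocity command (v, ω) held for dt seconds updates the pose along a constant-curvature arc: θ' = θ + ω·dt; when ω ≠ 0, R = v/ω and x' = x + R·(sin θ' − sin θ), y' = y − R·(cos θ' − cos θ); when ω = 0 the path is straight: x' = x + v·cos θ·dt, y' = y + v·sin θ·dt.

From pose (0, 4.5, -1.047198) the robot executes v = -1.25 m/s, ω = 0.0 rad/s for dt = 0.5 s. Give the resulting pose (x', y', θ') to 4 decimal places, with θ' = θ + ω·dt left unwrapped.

θ' = -1.0472 + 0.0·0.5 = -1.0472
ω = 0 → straight: x' = 0 + -1.25·cos(-1.0472)·0.5 = -0.3125
y' = 4.5 + -1.25·sin(-1.0472)·0.5 = 5.0413

(-0.3125, 5.0413, -1.0472)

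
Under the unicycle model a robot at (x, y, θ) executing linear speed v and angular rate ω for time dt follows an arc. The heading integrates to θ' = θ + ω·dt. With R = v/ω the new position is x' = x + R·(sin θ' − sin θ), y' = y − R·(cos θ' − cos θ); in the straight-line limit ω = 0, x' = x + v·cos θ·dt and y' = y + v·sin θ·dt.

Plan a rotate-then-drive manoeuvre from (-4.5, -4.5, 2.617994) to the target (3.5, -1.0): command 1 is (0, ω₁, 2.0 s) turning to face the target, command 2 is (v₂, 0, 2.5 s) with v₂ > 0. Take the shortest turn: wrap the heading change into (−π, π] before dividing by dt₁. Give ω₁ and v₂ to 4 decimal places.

heading to target = atan2(-1−-4.5, 3.5−-4.5) = 0.4124
Δθ = wrap(0.4124 − 2.6180) = -2.2056; ω₁ = Δθ/dt₁ = -1.1028
distance = √((3.5−-4.5)² + (-1−-4.5)²) = 8.7321; v₂ = distance/dt₂ = 3.4928

ω₁ = -1.1028, v₂ = 3.4928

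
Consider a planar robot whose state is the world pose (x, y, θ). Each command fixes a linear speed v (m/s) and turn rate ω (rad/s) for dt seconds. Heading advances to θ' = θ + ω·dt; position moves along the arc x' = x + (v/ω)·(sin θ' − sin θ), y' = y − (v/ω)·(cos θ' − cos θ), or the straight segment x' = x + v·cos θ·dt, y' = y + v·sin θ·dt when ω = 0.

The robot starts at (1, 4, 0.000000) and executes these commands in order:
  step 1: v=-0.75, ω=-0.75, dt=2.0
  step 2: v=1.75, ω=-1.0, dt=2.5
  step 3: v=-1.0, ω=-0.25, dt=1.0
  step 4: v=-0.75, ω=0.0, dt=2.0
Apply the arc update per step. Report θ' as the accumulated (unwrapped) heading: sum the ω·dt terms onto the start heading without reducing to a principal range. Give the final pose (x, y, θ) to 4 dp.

(-1.8456, 1.4889, -4.2500)

step 1: θ'=-1.5000 (R=1.0000) → pose (0.0025, 4.9293, -1.5000)
step 2: θ'=-4.0000 (R=-1.7500) → pose (-3.0675, 3.6616, -4.0000)
step 3: θ'=-4.2500 (R=4.0000) → pose (-2.5148, 2.8314, -4.2500)
step 4: θ'=-4.2500 (straight) → pose (-1.8456, 1.4889, -4.2500)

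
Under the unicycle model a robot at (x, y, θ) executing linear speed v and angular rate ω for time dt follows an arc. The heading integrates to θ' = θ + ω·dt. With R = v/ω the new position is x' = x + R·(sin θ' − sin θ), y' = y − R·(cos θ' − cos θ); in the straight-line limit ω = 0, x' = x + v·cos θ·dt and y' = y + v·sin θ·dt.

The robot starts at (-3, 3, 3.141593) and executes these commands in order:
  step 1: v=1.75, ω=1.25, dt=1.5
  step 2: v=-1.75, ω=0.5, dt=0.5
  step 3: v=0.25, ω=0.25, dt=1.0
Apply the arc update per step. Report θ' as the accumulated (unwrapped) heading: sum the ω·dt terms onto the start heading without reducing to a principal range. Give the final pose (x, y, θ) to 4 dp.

(-4.5423, 1.7802, 5.5166)

step 1: θ'=5.0166 (R=1.4000) → pose (-4.3357, 1.1807, 5.0166)
step 2: θ'=5.2666 (R=-3.5000) → pose (-4.6989, 1.9742, 5.2666)
step 3: θ'=5.5166 (R=1.0000) → pose (-4.5423, 1.7802, 5.5166)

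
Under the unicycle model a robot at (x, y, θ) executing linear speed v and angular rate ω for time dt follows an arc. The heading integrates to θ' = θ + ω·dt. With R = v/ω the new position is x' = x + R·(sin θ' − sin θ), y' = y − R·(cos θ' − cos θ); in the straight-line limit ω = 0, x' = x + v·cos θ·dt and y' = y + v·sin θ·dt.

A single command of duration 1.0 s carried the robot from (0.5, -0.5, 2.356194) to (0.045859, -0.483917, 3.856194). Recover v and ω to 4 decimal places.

v = 0.5000, ω = 1.5000

Δθ = 3.856194 − 2.356194 = 1.500000
ω = Δθ/dt = 1.500000/1.0 = 1.5000
R = Δx/(sin θ' − sin θ) = 0.3333
v = R·ω = 0.3333·1.5000 = 0.5000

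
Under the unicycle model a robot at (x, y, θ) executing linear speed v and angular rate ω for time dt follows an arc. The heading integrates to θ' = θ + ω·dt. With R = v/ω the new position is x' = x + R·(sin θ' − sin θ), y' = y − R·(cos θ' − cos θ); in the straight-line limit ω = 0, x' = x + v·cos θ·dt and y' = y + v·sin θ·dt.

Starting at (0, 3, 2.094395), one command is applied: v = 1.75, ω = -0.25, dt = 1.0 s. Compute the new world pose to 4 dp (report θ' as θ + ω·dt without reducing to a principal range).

(-0.6775, 4.6086, 1.8444)

θ' = 2.0944 + -0.25·1.0 = 1.8444
R = v/ω = 1.75/-0.25 = -7.0000
x' = 0 + -7.0000·(sin 1.8444 − sin 2.0944) = -0.6775
y' = 3 − -7.0000·(cos 1.8444 − cos 2.0944) = 4.6086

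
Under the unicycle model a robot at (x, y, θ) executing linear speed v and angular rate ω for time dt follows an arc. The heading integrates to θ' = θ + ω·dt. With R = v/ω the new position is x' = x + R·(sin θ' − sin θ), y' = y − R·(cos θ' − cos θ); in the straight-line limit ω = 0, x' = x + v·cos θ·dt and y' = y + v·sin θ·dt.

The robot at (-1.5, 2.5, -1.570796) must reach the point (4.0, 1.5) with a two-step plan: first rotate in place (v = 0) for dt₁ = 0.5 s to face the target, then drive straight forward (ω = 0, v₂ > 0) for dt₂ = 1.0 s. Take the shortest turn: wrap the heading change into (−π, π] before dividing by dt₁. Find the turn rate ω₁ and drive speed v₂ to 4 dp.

ω₁ = 2.7819, v₂ = 5.5902

heading to target = atan2(1.5−2.5, 4−-1.5) = -0.1799
Δθ = wrap(-0.1799 − -1.5708) = 1.3909; ω₁ = Δθ/dt₁ = 2.7819
distance = √((4−-1.5)² + (1.5−2.5)²) = 5.5902; v₂ = distance/dt₂ = 5.5902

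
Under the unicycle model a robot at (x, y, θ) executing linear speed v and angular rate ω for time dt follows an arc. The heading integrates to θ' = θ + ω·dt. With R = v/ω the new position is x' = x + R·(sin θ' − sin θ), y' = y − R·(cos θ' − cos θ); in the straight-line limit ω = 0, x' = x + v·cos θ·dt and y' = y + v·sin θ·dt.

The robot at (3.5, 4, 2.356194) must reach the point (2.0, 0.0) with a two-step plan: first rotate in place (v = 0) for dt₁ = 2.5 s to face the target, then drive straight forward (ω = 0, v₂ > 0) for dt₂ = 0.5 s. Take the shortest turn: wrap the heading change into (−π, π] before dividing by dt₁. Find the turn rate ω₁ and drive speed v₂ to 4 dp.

ω₁ = 0.7990, v₂ = 8.5440

heading to target = atan2(0−4, 2−3.5) = -1.9296
Δθ = wrap(-1.9296 − 2.3562) = 1.9974; ω₁ = Δθ/dt₁ = 0.7990
distance = √((2−3.5)² + (0−4)²) = 4.2720; v₂ = distance/dt₂ = 8.5440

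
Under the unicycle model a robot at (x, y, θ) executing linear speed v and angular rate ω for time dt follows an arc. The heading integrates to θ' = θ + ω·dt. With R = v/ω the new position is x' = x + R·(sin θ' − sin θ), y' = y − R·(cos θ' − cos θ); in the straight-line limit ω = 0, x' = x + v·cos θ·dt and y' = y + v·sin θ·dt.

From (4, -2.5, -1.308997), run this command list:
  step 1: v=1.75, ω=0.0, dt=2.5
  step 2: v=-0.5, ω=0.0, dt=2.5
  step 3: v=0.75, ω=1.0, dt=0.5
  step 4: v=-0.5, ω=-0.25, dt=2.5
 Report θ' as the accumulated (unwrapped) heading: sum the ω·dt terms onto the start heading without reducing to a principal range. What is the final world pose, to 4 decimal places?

step 1: θ'=-1.3090 (straight) → pose (5.1323, -6.7259, -1.3090)
step 2: θ'=-1.3090 (straight) → pose (4.8088, -5.5185, -1.3090)
step 3: θ'=-0.8090 (R=0.7500) → pose (4.9906, -5.8421, -0.8090)
step 4: θ'=-1.4340 (R=2.0000) → pose (4.4564, -4.7344, -1.4340)

(4.4564, -4.7344, -1.4340)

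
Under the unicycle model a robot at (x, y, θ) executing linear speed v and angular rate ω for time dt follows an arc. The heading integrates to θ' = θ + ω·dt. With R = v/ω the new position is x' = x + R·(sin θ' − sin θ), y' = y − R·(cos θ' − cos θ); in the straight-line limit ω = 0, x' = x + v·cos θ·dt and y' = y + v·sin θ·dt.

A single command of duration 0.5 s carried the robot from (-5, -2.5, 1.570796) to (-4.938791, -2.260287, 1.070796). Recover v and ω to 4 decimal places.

Δθ = 1.070796 − 1.570796 = -0.500000
ω = Δθ/dt = -0.500000/0.5 = -1.0000
R = −Δy/(cos θ' − cos θ) = -0.5000
v = R·ω = -0.5000·-1.0000 = 0.5000

v = 0.5000, ω = -1.0000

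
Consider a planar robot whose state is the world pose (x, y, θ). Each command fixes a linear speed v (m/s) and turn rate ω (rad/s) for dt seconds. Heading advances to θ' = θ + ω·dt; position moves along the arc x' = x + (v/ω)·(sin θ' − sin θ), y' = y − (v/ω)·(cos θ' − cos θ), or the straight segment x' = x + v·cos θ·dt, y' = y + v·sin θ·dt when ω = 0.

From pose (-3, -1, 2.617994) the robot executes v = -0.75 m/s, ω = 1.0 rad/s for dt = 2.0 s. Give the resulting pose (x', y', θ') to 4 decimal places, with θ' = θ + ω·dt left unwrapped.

(-1.8783, -0.4212, 4.6180)

θ' = 2.6180 + 1.0·2.0 = 4.6180
R = v/ω = -0.75/1.0 = -0.7500
x' = -3 + -0.7500·(sin 4.6180 − sin 2.6180) = -1.8783
y' = -1 − -0.7500·(cos 4.6180 − cos 2.6180) = -0.4212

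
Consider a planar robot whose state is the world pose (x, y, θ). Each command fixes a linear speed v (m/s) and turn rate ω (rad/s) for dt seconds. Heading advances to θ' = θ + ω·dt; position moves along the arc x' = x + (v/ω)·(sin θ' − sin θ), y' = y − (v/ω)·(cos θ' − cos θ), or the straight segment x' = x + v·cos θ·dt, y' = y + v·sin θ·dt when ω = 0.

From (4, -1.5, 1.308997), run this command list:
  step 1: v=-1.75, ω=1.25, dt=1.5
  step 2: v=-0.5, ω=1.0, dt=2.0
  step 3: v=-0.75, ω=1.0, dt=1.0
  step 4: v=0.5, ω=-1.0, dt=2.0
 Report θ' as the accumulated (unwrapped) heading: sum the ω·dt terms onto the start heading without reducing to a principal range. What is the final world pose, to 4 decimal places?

step 1: θ'=3.1840 (R=-1.4000) → pose (5.4116, -3.2611, 3.1840)
step 2: θ'=5.1840 (R=-0.5000) → pose (5.8359, -2.5344, 5.1840)
step 3: θ'=6.1840 (R=-0.7500) → pose (5.2420, -2.1288, 6.1840)
step 4: θ'=4.1840 (R=-0.5000) → pose (5.6243, -2.8784, 4.1840)

(5.6243, -2.8784, 4.1840)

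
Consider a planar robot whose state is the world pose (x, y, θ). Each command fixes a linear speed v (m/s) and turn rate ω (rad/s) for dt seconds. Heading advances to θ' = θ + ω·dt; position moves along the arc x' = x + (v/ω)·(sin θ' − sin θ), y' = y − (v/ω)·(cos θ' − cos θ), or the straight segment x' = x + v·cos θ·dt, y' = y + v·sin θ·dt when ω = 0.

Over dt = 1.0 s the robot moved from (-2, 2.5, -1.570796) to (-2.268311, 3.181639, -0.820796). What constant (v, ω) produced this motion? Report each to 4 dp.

Δθ = -0.820796 − -1.570796 = 0.750000
ω = Δθ/dt = 0.750000/1.0 = 0.7500
R = −Δy/(cos θ' − cos θ) = -1.0000
v = R·ω = -1.0000·0.7500 = -0.7500

v = -0.7500, ω = 0.7500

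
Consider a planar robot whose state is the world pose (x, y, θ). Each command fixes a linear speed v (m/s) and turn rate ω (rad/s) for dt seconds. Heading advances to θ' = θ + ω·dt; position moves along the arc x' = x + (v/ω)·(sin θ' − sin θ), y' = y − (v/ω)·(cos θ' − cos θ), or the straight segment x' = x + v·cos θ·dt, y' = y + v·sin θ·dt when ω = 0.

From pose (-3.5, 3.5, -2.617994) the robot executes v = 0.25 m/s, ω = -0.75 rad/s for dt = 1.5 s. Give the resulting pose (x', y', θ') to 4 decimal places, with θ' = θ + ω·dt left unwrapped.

(-3.8553, 3.5138, -3.7430)

θ' = -2.6180 + -0.75·1.5 = -3.7430
R = v/ω = 0.25/-0.75 = -0.3333
x' = -3.5 + -0.3333·(sin -3.7430 − sin -2.6180) = -3.8553
y' = 3.5 − -0.3333·(cos -3.7430 − cos -2.6180) = 3.5138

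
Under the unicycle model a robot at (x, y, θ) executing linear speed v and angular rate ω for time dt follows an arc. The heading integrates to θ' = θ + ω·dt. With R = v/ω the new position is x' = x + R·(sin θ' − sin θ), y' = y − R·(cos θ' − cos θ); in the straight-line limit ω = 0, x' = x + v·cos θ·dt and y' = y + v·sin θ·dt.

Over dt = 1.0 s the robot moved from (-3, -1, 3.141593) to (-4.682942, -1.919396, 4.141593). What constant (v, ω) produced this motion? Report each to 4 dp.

v = 2.0000, ω = 1.0000

Δθ = 4.141593 − 3.141593 = 1.000000
ω = Δθ/dt = 1.000000/1.0 = 1.0000
R = Δx/(sin θ' − sin θ) = 2.0000
v = R·ω = 2.0000·1.0000 = 2.0000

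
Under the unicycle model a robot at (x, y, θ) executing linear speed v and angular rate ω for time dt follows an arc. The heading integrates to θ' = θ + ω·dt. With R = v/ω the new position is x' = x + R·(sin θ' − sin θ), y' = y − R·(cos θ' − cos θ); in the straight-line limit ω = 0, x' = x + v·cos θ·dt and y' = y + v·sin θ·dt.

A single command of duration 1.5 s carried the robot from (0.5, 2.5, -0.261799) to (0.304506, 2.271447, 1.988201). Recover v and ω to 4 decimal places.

Δθ = 1.988201 − -0.261799 = 2.250000
ω = Δθ/dt = 2.250000/1.5 = 1.5000
R = −Δy/(cos θ' − cos θ) = -0.1667
v = R·ω = -0.1667·1.5000 = -0.2500

v = -0.2500, ω = 1.5000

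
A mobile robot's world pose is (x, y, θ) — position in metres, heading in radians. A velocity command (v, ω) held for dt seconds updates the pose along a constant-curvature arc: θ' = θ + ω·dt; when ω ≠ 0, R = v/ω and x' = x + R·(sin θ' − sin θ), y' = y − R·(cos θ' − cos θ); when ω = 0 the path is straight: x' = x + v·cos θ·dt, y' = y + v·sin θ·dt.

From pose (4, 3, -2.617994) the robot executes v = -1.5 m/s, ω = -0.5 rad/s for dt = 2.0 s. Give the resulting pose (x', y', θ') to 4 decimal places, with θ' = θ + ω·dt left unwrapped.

θ' = -2.6180 + -0.5·2.0 = -3.6180
R = v/ω = -1.5/-0.5 = 3.0000
x' = 4 + 3.0000·(sin -3.6180 − sin -2.6180) = 6.8758
y' = 3 − 3.0000·(cos -3.6180 − cos -2.6180) = 3.0679

(6.8758, 3.0679, -3.6180)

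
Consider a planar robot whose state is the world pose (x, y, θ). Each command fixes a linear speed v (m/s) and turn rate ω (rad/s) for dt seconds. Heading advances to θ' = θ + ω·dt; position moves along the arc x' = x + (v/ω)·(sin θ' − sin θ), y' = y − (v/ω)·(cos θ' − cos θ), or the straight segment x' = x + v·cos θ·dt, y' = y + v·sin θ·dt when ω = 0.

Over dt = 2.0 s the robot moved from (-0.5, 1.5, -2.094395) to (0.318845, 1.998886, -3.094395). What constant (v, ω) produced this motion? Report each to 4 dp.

v = -0.5000, ω = -0.5000

Δθ = -3.094395 − -2.094395 = -1.000000
ω = Δθ/dt = -1.000000/2.0 = -0.5000
R = Δx/(sin θ' − sin θ) = 1.0000
v = R·ω = 1.0000·-0.5000 = -0.5000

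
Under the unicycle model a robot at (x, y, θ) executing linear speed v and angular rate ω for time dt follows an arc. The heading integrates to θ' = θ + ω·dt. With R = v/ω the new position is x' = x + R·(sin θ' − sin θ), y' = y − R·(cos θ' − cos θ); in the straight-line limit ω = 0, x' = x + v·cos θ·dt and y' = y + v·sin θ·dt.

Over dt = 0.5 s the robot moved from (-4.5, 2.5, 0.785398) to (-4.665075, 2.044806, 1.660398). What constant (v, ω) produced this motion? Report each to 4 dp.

v = -1.0000, ω = 1.7500

Δθ = 1.660398 − 0.785398 = 0.875000
ω = Δθ/dt = 0.875000/0.5 = 1.7500
R = −Δy/(cos θ' − cos θ) = -0.5714
v = R·ω = -0.5714·1.7500 = -1.0000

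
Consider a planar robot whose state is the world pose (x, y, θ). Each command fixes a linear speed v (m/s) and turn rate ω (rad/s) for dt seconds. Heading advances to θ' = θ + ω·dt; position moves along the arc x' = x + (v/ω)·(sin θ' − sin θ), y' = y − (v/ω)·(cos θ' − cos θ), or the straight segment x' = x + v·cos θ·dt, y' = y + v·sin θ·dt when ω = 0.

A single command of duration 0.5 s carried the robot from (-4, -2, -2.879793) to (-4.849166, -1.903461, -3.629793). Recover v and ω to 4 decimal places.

v = 1.7500, ω = -1.5000

Δθ = -3.629793 − -2.879793 = -0.750000
ω = Δθ/dt = -0.750000/0.5 = -1.5000
R = Δx/(sin θ' − sin θ) = -1.1667
v = R·ω = -1.1667·-1.5000 = 1.7500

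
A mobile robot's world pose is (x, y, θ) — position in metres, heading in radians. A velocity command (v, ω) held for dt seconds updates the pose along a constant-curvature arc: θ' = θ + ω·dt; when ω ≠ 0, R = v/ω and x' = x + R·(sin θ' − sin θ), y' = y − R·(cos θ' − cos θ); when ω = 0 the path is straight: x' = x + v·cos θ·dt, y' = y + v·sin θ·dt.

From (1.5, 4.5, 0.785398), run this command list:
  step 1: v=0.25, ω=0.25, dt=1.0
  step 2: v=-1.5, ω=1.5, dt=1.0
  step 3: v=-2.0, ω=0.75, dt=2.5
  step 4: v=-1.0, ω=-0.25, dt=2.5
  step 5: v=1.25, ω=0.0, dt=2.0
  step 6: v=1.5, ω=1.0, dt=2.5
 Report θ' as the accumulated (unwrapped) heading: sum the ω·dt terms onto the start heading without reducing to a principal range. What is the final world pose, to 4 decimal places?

step 1: θ'=1.0354 (R=1.0000) → pose (1.6530, 4.6969, 1.0354)
step 2: θ'=2.5354 (R=-1.0000) → pose (1.9433, 3.3649, 2.5354)
step 3: θ'=4.4104 (R=-2.6667) → pose (6.0086, 4.7633, 4.4104)
step 4: θ'=3.7854 (R=4.0000) → pose (7.4266, 6.7729, 3.7854)
step 5: θ'=3.7854 (straight) → pose (5.4271, 5.2723, 3.7854)
step 6: θ'=6.2854 (R=1.5000) → pose (6.3307, 2.5726, 6.2854)

(6.3307, 2.5726, 6.2854)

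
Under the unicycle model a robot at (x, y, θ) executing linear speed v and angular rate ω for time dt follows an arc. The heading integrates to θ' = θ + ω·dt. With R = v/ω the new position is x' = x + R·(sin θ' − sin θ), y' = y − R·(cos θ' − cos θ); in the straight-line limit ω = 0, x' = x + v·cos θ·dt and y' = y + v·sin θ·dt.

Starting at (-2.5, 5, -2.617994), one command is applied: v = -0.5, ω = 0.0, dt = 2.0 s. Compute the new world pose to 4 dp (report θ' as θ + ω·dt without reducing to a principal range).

θ' = -2.6180 + 0.0·2.0 = -2.6180
ω = 0 → straight: x' = -2.5 + -0.5·cos(-2.6180)·2.0 = -1.6340
y' = 5 + -0.5·sin(-2.6180)·2.0 = 5.5000

(-1.6340, 5.5000, -2.6180)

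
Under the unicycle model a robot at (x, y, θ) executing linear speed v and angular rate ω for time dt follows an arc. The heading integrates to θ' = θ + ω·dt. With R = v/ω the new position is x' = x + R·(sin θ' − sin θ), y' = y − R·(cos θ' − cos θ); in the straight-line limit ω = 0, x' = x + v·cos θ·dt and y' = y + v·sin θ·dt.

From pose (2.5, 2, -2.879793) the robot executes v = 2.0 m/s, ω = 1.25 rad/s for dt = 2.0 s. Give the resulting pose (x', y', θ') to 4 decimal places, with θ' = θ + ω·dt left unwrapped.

(2.3209, -1.0315, -0.3798)

θ' = -2.8798 + 1.25·2.0 = -0.3798
R = v/ω = 2.0/1.25 = 1.6000
x' = 2.5 + 1.6000·(sin -0.3798 − sin -2.8798) = 2.3209
y' = 2 − 1.6000·(cos -0.3798 − cos -2.8798) = -1.0315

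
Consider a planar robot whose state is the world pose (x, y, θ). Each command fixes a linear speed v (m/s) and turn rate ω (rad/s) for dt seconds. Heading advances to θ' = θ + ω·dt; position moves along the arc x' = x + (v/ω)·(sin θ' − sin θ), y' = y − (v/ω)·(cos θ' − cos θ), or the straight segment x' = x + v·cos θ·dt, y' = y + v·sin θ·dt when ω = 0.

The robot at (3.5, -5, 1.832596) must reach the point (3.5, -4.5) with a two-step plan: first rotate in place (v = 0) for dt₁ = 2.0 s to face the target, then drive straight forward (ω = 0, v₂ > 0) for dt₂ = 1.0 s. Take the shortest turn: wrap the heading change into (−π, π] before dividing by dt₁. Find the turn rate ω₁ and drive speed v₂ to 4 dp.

heading to target = atan2(-4.5−-5, 3.5−3.5) = 1.5708
Δθ = wrap(1.5708 − 1.8326) = -0.2618; ω₁ = Δθ/dt₁ = -0.1309
distance = √((3.5−3.5)² + (-4.5−-5)²) = 0.5000; v₂ = distance/dt₂ = 0.5000

ω₁ = -0.1309, v₂ = 0.5000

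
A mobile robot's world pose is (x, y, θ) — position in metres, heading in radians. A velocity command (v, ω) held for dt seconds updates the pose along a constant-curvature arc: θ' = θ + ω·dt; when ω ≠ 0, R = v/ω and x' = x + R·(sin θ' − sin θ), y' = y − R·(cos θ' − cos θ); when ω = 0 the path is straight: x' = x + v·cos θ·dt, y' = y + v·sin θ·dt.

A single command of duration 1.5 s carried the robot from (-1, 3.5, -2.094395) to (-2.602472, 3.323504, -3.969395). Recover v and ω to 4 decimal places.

v = 1.2500, ω = -1.2500

Δθ = -3.969395 − -2.094395 = -1.875000
ω = Δθ/dt = -1.875000/1.5 = -1.2500
R = Δx/(sin θ' − sin θ) = -1.0000
v = R·ω = -1.0000·-1.2500 = 1.2500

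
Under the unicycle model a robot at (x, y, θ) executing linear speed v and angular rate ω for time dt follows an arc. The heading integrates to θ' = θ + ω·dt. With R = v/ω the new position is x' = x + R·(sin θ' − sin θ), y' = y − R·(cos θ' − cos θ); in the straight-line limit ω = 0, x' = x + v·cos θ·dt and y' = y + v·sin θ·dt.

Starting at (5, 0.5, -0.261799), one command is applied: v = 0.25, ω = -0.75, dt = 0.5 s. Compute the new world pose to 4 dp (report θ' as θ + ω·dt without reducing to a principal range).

(5.1119, 0.4460, -0.6368)

θ' = -0.2618 + -0.75·0.5 = -0.6368
R = v/ω = 0.25/-0.75 = -0.3333
x' = 5 + -0.3333·(sin -0.6368 − sin -0.2618) = 5.1119
y' = 0.5 − -0.3333·(cos -0.6368 − cos -0.2618) = 0.4460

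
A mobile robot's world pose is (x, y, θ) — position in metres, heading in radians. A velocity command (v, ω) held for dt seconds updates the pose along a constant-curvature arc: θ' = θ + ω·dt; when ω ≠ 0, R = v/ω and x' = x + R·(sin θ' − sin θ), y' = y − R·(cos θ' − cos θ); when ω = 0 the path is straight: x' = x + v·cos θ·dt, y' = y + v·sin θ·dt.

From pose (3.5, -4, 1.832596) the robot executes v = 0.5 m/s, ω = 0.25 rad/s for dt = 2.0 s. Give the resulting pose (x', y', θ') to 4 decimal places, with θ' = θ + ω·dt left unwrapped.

(3.0153, -3.1372, 2.3326)

θ' = 1.8326 + 0.25·2.0 = 2.3326
R = v/ω = 0.5/0.25 = 2.0000
x' = 3.5 + 2.0000·(sin 2.3326 − sin 1.8326) = 3.0153
y' = -4 − 2.0000·(cos 2.3326 − cos 1.8326) = -3.1372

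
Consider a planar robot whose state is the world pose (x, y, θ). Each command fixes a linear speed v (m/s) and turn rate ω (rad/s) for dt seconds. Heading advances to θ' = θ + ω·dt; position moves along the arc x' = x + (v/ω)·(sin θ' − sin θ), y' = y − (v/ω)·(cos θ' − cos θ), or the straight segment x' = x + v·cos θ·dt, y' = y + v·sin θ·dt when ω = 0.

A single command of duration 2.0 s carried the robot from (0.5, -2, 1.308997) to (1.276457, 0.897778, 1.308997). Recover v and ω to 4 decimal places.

v = 1.5000, ω = 0.0000

Δθ = 1.308997 − 1.308997 = 0.000000
ω = Δθ/dt = 0.000000/2.0 = 0.0000
ω = 0 → v = (Δx·cos θ + Δy·sin θ)/dt = 1.5000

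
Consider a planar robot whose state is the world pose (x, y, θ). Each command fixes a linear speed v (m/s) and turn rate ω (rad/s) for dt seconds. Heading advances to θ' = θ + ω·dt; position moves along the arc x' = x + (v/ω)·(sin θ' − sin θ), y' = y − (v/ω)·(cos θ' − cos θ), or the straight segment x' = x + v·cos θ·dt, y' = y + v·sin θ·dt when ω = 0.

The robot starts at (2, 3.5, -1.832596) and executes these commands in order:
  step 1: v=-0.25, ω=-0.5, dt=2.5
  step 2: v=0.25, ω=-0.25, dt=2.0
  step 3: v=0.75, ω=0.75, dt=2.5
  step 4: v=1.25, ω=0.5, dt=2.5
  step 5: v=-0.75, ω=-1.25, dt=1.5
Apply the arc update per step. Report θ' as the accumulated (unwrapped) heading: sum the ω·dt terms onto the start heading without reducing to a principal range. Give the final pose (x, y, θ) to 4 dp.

(1.7532, 1.5644, -2.3326)

step 1: θ'=-3.0826 (R=0.5000) → pose (2.4535, 3.8697, -3.0826)
step 2: θ'=-3.5826 (R=-1.0000) → pose (1.9677, 3.9637, -3.5826)
step 3: θ'=-1.7076 (R=1.0000) → pose (0.5502, 3.1957, -1.7076)
step 4: θ'=-0.4576 (R=2.5000) → pose (1.9223, 0.6120, -0.4576)
step 5: θ'=-2.3326 (R=0.6000) → pose (1.7532, 1.5644, -2.3326)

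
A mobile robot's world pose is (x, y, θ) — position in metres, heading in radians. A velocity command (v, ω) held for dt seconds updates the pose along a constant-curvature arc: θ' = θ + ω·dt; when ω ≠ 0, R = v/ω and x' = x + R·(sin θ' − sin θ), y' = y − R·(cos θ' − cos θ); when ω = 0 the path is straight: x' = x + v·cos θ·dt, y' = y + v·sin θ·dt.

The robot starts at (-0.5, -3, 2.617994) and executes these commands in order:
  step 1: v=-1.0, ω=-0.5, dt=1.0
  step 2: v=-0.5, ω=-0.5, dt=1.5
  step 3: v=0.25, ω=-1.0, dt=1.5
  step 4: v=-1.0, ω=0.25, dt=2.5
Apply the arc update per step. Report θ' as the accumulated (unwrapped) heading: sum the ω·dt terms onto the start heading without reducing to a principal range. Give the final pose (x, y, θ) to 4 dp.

step 1: θ'=2.1180 (R=2.0000) → pose (0.2080, -3.6915, 2.1180)
step 2: θ'=1.3680 (R=1.0000) → pose (0.3335, -4.4132, 1.3680)
step 3: θ'=-0.1320 (R=-0.2500) → pose (0.6113, -4.2157, -0.1320)
step 4: θ'=0.4930 (R=-4.0000) → pose (-1.8083, -4.6572, 0.4930)

(-1.8083, -4.6572, 0.4930)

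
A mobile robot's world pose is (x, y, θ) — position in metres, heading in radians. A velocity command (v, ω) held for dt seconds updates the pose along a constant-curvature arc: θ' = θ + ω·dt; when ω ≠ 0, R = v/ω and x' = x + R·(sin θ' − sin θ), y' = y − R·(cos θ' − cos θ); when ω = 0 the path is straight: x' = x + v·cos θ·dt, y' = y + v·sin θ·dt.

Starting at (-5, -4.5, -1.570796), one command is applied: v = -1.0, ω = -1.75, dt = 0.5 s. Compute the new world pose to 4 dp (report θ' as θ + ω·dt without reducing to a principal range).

θ' = -1.5708 + -1.75·0.5 = -2.4458
R = v/ω = -1.0/-1.75 = 0.5714
x' = -5 + 0.5714·(sin -2.4458 − sin -1.5708) = -4.7949
y' = -4.5 − 0.5714·(cos -2.4458 − cos -1.5708) = -4.0614

(-4.7949, -4.0614, -2.4458)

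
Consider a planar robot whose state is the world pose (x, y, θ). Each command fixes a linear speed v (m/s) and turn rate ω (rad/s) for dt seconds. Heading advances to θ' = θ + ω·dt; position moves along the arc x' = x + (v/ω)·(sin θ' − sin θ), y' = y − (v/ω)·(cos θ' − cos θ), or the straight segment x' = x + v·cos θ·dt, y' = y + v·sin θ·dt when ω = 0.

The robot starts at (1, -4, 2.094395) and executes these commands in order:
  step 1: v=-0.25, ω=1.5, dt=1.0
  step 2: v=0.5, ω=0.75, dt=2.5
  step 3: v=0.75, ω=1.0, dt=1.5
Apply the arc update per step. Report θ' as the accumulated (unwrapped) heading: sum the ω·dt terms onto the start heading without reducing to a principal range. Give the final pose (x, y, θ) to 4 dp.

step 1: θ'=3.5944 (R=-0.1667) → pose (1.2173, -4.0665, 3.5944)
step 2: θ'=5.4694 (R=0.6667) → pose (1.0243, -5.1239, 5.4694)
step 3: θ'=6.9694 (R=0.7500) → pose (2.0447, -5.1890, 6.9694)

(2.0447, -5.1890, 6.9694)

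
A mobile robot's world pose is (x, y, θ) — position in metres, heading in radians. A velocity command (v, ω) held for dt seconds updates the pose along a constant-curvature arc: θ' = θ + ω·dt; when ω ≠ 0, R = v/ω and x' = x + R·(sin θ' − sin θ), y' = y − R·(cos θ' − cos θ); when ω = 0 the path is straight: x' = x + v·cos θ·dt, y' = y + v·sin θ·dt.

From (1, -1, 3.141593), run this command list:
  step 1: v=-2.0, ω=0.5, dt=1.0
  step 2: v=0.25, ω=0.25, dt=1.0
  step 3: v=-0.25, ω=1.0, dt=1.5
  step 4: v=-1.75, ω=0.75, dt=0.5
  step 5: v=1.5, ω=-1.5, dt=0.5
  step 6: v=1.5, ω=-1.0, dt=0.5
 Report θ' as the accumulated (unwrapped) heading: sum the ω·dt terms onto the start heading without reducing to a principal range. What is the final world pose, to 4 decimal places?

step 1: θ'=3.6416 (R=-4.0000) → pose (2.9177, -0.5103, 3.6416)
step 2: θ'=3.8916 (R=1.0000) → pose (2.7155, -0.6562, 3.8916)
step 3: θ'=5.3916 (R=-0.2500) → pose (2.7396, -0.3163, 5.3916)
step 4: θ'=5.7666 (R=-2.3333) → pose (2.0766, 0.2469, 5.7666)
step 5: θ'=5.0166 (R=-1.0000) → pose (2.5367, -0.3231, 5.0166)
step 6: θ'=4.5166 (R=-1.5000) → pose (2.5770, -1.0642, 4.5166)

(2.5770, -1.0642, 4.5166)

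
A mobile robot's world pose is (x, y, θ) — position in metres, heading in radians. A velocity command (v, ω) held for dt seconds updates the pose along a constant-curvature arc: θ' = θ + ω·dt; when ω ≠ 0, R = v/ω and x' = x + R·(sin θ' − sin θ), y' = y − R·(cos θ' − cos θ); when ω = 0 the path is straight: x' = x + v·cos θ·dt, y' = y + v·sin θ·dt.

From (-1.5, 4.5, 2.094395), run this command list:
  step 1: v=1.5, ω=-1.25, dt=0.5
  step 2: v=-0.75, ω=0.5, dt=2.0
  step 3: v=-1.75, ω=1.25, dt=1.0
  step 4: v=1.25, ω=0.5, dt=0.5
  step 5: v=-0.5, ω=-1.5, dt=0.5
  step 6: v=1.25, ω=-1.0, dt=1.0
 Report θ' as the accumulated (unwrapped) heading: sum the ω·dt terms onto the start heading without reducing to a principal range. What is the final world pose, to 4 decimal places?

(-0.8093, 4.0137, 2.2194)

step 1: θ'=1.4694 (R=-1.2000) → pose (-1.6546, 5.2215, 1.4694)
step 2: θ'=2.4694 (R=-1.5000) → pose (-1.0964, 3.8959, 2.4694)
step 3: θ'=3.7194 (R=-1.4000) → pose (0.5401, 3.8187, 3.7194)
step 4: θ'=3.9694 (R=2.5000) → pose (0.0644, 3.4157, 3.9694)
step 5: θ'=3.2194 (R=0.3333) → pose (0.2840, 3.5226, 3.2194)
step 6: θ'=2.2194 (R=-1.2500) → pose (-0.8093, 4.0137, 2.2194)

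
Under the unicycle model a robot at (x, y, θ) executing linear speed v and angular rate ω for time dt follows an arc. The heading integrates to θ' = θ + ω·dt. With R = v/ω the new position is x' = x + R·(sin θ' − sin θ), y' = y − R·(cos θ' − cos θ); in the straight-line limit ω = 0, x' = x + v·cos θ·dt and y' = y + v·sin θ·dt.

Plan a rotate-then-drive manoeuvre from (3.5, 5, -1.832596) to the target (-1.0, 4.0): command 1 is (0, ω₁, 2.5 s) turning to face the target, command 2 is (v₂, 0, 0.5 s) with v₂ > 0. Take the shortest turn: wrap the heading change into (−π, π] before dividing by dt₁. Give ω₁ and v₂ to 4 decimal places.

ω₁ = -0.4361, v₂ = 9.2195

heading to target = atan2(4−5, -1−3.5) = -2.9229
Δθ = wrap(-2.9229 − -1.8326) = -1.0903; ω₁ = Δθ/dt₁ = -0.4361
distance = √((-1−3.5)² + (4−5)²) = 4.6098; v₂ = distance/dt₂ = 9.2195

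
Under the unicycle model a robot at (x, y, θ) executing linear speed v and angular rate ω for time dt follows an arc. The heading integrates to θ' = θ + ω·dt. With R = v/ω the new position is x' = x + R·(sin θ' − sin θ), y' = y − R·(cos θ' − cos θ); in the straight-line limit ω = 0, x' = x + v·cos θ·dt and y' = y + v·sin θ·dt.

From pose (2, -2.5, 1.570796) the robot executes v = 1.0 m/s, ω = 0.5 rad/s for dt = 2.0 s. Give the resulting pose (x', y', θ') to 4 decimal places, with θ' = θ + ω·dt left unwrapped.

(1.0806, -0.8171, 2.5708)

θ' = 1.5708 + 0.5·2.0 = 2.5708
R = v/ω = 1.0/0.5 = 2.0000
x' = 2 + 2.0000·(sin 2.5708 − sin 1.5708) = 1.0806
y' = -2.5 − 2.0000·(cos 2.5708 − cos 1.5708) = -0.8171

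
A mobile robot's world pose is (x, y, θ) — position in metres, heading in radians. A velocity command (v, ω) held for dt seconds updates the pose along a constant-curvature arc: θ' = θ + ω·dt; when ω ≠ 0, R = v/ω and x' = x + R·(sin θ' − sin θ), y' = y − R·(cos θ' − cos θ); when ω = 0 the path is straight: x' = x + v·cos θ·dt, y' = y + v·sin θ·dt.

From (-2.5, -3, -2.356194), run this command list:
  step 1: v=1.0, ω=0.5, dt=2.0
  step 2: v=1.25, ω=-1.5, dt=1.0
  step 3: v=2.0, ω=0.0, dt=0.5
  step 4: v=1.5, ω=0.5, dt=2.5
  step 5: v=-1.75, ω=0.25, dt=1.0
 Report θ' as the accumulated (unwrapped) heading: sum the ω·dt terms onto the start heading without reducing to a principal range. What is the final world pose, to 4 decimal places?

step 1: θ'=-1.3562 (R=2.0000) → pose (-3.0399, -4.8401, -1.3562)
step 2: θ'=-2.8562 (R=-0.8333) → pose (-3.6195, -5.8172, -2.8562)
step 3: θ'=-2.8562 (straight) → pose (-4.5791, -6.0988, -2.8562)
step 4: θ'=-1.6062 (R=3.0000) → pose (-6.7326, -8.8712, -1.6062)
step 5: θ'=-1.3562 (R=-7.0000) → pose (-6.8887, -7.1328, -1.3562)

(-6.8887, -7.1328, -1.3562)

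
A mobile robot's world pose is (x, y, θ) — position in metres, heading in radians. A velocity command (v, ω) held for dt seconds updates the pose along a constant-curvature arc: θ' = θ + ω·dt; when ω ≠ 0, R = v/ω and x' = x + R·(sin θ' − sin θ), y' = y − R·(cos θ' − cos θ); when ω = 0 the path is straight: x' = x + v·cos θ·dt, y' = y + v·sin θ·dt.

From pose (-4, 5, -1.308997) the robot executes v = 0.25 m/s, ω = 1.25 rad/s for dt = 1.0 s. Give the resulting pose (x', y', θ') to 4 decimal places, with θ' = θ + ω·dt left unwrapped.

θ' = -1.3090 + 1.25·1.0 = -0.0590
R = v/ω = 0.25/1.25 = 0.2000
x' = -4 + 0.2000·(sin -0.0590 − sin -1.3090) = -3.8186
y' = 5 − 0.2000·(cos -0.0590 − cos -1.3090) = 4.8521

(-3.8186, 4.8521, -0.0590)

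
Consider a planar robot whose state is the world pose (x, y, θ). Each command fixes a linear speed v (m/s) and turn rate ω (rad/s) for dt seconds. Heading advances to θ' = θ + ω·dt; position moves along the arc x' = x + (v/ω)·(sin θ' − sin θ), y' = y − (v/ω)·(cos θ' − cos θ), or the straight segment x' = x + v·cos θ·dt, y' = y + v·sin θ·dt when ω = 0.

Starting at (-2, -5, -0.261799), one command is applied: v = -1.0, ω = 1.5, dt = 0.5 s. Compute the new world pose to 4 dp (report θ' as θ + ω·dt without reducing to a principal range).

θ' = -0.2618 + 1.5·0.5 = 0.4882
R = v/ω = -1.0/1.5 = -0.6667
x' = -2 + -0.6667·(sin 0.4882 − sin -0.2618) = -2.4852
y' = -5 − -0.6667·(cos 0.4882 − cos -0.2618) = -5.0552

(-2.4852, -5.0552, 0.4882)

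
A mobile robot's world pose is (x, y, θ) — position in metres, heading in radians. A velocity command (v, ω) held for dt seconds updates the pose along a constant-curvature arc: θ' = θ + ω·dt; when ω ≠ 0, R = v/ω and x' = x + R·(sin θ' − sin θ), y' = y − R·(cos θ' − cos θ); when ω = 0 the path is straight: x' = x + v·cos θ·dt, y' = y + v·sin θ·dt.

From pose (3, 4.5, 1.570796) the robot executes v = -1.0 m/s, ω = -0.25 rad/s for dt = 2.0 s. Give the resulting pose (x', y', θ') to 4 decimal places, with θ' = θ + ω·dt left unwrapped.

(2.5103, 2.5823, 1.0708)

θ' = 1.5708 + -0.25·2.0 = 1.0708
R = v/ω = -1.0/-0.25 = 4.0000
x' = 3 + 4.0000·(sin 1.0708 − sin 1.5708) = 2.5103
y' = 4.5 − 4.0000·(cos 1.0708 − cos 1.5708) = 2.5823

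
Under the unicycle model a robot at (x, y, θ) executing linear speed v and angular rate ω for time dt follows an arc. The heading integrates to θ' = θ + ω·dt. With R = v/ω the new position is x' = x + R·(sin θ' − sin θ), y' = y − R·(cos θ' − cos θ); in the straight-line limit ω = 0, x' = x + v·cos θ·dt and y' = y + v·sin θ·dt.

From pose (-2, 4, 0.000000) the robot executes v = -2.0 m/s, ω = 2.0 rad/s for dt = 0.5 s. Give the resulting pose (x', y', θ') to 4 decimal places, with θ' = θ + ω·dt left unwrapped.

(-2.8415, 3.5403, 1.0000)

θ' = 0.0000 + 2.0·0.5 = 1.0000
R = v/ω = -2.0/2.0 = -1.0000
x' = -2 + -1.0000·(sin 1.0000 − sin 0.0000) = -2.8415
y' = 4 − -1.0000·(cos 1.0000 − cos 0.0000) = 3.5403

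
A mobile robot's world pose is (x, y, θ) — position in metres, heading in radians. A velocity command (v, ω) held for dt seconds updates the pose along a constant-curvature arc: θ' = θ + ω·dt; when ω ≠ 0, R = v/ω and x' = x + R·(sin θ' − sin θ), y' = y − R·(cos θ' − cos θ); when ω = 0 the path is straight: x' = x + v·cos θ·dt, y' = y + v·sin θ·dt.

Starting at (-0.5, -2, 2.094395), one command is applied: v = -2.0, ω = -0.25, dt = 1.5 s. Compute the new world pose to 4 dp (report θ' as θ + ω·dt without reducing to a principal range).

(0.4836, -4.8156, 1.7194)

θ' = 2.0944 + -0.25·1.5 = 1.7194
R = v/ω = -2.0/-0.25 = 8.0000
x' = -0.5 + 8.0000·(sin 1.7194 − sin 2.0944) = 0.4836
y' = -2 − 8.0000·(cos 1.7194 − cos 2.0944) = -4.8156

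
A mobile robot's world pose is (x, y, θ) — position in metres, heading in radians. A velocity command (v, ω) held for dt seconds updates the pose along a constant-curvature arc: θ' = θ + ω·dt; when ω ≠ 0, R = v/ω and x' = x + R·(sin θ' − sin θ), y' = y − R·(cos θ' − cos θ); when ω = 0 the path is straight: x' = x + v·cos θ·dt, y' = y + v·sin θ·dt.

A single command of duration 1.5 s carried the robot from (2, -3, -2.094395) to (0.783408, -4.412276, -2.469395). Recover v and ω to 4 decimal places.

Δθ = -2.469395 − -2.094395 = -0.375000
ω = Δθ/dt = -0.375000/1.5 = -0.2500
R = −Δy/(cos θ' − cos θ) = -5.0000
v = R·ω = -5.0000·-0.2500 = 1.2500

v = 1.2500, ω = -0.2500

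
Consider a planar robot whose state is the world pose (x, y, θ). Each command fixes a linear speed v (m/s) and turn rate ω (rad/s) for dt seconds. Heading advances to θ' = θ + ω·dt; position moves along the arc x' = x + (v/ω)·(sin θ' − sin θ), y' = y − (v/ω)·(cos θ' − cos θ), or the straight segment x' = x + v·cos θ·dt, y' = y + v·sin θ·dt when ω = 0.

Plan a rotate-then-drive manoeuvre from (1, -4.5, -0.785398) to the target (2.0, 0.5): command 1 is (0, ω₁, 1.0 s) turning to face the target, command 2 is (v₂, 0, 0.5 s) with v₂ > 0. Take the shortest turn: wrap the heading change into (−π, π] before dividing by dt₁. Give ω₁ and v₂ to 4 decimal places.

ω₁ = 2.1588, v₂ = 10.1980

heading to target = atan2(0.5−-4.5, 2−1) = 1.3734
Δθ = wrap(1.3734 − -0.7854) = 2.1588; ω₁ = Δθ/dt₁ = 2.1588
distance = √((2−1)² + (0.5−-4.5)²) = 5.0990; v₂ = distance/dt₂ = 10.1980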